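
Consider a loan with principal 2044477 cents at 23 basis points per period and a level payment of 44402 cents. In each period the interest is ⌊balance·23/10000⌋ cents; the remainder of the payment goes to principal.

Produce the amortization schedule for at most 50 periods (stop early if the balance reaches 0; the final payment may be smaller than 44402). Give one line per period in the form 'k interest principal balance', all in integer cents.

1. interest=⌊2044477·23/10000⌋=4702; principal=44402-4702=39700; balance=2044477-39700=2004777
2. interest=⌊2004777·23/10000⌋=4610; principal=44402-4610=39792; balance=2004777-39792=1964985
3. interest=⌊1964985·23/10000⌋=4519; principal=44402-4519=39883; balance=1964985-39883=1925102
4. interest=⌊1925102·23/10000⌋=4427; principal=44402-4427=39975; balance=1925102-39975=1885127
5. interest=⌊1885127·23/10000⌋=4335; principal=44402-4335=40067; balance=1885127-40067=1845060
6. interest=⌊1845060·23/10000⌋=4243; principal=44402-4243=40159; balance=1845060-40159=1804901
7. interest=⌊1804901·23/10000⌋=4151; principal=44402-4151=40251; balance=1804901-40251=1764650
8. interest=⌊1764650·23/10000⌋=4058; principal=44402-4058=40344; balance=1764650-40344=1724306
9. interest=⌊1724306·23/10000⌋=3965; principal=44402-3965=40437; balance=1724306-40437=1683869
10. interest=⌊1683869·23/10000⌋=3872; principal=44402-3872=40530; balance=1683869-40530=1643339
11. interest=⌊1643339·23/10000⌋=3779; principal=44402-3779=40623; balance=1643339-40623=1602716
12. interest=⌊1602716·23/10000⌋=3686; principal=44402-3686=40716; balance=1602716-40716=1562000
13. interest=⌊1562000·23/10000⌋=3592; principal=44402-3592=40810; balance=1562000-40810=1521190
14. interest=⌊1521190·23/10000⌋=3498; principal=44402-3498=40904; balance=1521190-40904=1480286
15. interest=⌊1480286·23/10000⌋=3404; principal=44402-3404=40998; balance=1480286-40998=1439288
16. interest=⌊1439288·23/10000⌋=3310; principal=44402-3310=41092; balance=1439288-41092=1398196
17. interest=⌊1398196·23/10000⌋=3215; principal=44402-3215=41187; balance=1398196-41187=1357009
18. interest=⌊1357009·23/10000⌋=3121; principal=44402-3121=41281; balance=1357009-41281=1315728
19. interest=⌊1315728·23/10000⌋=3026; principal=44402-3026=41376; balance=1315728-41376=1274352
20. interest=⌊1274352·23/10000⌋=2931; principal=44402-2931=41471; balance=1274352-41471=1232881
21. interest=⌊1232881·23/10000⌋=2835; principal=44402-2835=41567; balance=1232881-41567=1191314
22. interest=⌊1191314·23/10000⌋=2740; principal=44402-2740=41662; balance=1191314-41662=1149652
23. interest=⌊1149652·23/10000⌋=2644; principal=44402-2644=41758; balance=1149652-41758=1107894
24. interest=⌊1107894·23/10000⌋=2548; principal=44402-2548=41854; balance=1107894-41854=1066040
25. interest=⌊1066040·23/10000⌋=2451; principal=44402-2451=41951; balance=1066040-41951=1024089
26. interest=⌊1024089·23/10000⌋=2355; principal=44402-2355=42047; balance=1024089-42047=982042
27. interest=⌊982042·23/10000⌋=2258; principal=44402-2258=42144; balance=982042-42144=939898
28. interest=⌊939898·23/10000⌋=2161; principal=44402-2161=42241; balance=939898-42241=897657
29. interest=⌊897657·23/10000⌋=2064; principal=44402-2064=42338; balance=897657-42338=855319
30. interest=⌊855319·23/10000⌋=1967; principal=44402-1967=42435; balance=855319-42435=812884
31. interest=⌊812884·23/10000⌋=1869; principal=44402-1869=42533; balance=812884-42533=770351
32. interest=⌊770351·23/10000⌋=1771; principal=44402-1771=42631; balance=770351-42631=727720
33. interest=⌊727720·23/10000⌋=1673; principal=44402-1673=42729; balance=727720-42729=684991
34. interest=⌊684991·23/10000⌋=1575; principal=44402-1575=42827; balance=684991-42827=642164
35. interest=⌊642164·23/10000⌋=1476; principal=44402-1476=42926; balance=642164-42926=599238
36. interest=⌊599238·23/10000⌋=1378; principal=44402-1378=43024; balance=599238-43024=556214
37. interest=⌊556214·23/10000⌋=1279; principal=44402-1279=43123; balance=556214-43123=513091
38. interest=⌊513091·23/10000⌋=1180; principal=44402-1180=43222; balance=513091-43222=469869
39. interest=⌊469869·23/10000⌋=1080; principal=44402-1080=43322; balance=469869-43322=426547
40. interest=⌊426547·23/10000⌋=981; principal=44402-981=43421; balance=426547-43421=383126
41. interest=⌊383126·23/10000⌋=881; principal=44402-881=43521; balance=383126-43521=339605
42. interest=⌊339605·23/10000⌋=781; principal=44402-781=43621; balance=339605-43621=295984
43. interest=⌊295984·23/10000⌋=680; principal=44402-680=43722; balance=295984-43722=252262
44. interest=⌊252262·23/10000⌋=580; principal=44402-580=43822; balance=252262-43822=208440
45. interest=⌊208440·23/10000⌋=479; principal=44402-479=43923; balance=208440-43923=164517
46. interest=⌊164517·23/10000⌋=378; principal=44402-378=44024; balance=164517-44024=120493
47. interest=⌊120493·23/10000⌋=277; principal=44402-277=44125; balance=120493-44125=76368
48. interest=⌊76368·23/10000⌋=175; principal=44402-175=44227; balance=76368-44227=32141
49. interest=⌊32141·23/10000⌋=73; principal=min(44402-73,32141)=32141; balance=32141-32141=0

1 4702 39700 2004777
2 4610 39792 1964985
3 4519 39883 1925102
4 4427 39975 1885127
5 4335 40067 1845060
6 4243 40159 1804901
7 4151 40251 1764650
8 4058 40344 1724306
9 3965 40437 1683869
10 3872 40530 1643339
11 3779 40623 1602716
12 3686 40716 1562000
13 3592 40810 1521190
14 3498 40904 1480286
15 3404 40998 1439288
16 3310 41092 1398196
17 3215 41187 1357009
18 3121 41281 1315728
19 3026 41376 1274352
20 2931 41471 1232881
21 2835 41567 1191314
22 2740 41662 1149652
23 2644 41758 1107894
24 2548 41854 1066040
25 2451 41951 1024089
26 2355 42047 982042
27 2258 42144 939898
28 2161 42241 897657
29 2064 42338 855319
30 1967 42435 812884
31 1869 42533 770351
32 1771 42631 727720
33 1673 42729 684991
34 1575 42827 642164
35 1476 42926 599238
36 1378 43024 556214
37 1279 43123 513091
38 1180 43222 469869
39 1080 43322 426547
40 981 43421 383126
41 881 43521 339605
42 781 43621 295984
43 680 43722 252262
44 580 43822 208440
45 479 43923 164517
46 378 44024 120493
47 277 44125 76368
48 175 44227 32141
49 73 32141 0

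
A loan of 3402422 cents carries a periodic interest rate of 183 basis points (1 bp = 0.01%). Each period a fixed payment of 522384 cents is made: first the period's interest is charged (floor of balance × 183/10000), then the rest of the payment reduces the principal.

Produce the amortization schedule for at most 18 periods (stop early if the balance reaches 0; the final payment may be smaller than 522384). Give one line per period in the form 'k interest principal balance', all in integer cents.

1. interest=⌊3402422·183/10000⌋=62264; principal=522384-62264=460120; balance=3402422-460120=2942302
2. interest=⌊2942302·183/10000⌋=53844; principal=522384-53844=468540; balance=2942302-468540=2473762
3. interest=⌊2473762·183/10000⌋=45269; principal=522384-45269=477115; balance=2473762-477115=1996647
4. interest=⌊1996647·183/10000⌋=36538; principal=522384-36538=485846; balance=1996647-485846=1510801
5. interest=⌊1510801·183/10000⌋=27647; principal=522384-27647=494737; balance=1510801-494737=1016064
6. interest=⌊1016064·183/10000⌋=18593; principal=522384-18593=503791; balance=1016064-503791=512273
7. interest=⌊512273·183/10000⌋=9374; principal=min(522384-9374,512273)=512273; balance=512273-512273=0

1 62264 460120 2942302
2 53844 468540 2473762
3 45269 477115 1996647
4 36538 485846 1510801
5 27647 494737 1016064
6 18593 503791 512273
7 9374 512273 0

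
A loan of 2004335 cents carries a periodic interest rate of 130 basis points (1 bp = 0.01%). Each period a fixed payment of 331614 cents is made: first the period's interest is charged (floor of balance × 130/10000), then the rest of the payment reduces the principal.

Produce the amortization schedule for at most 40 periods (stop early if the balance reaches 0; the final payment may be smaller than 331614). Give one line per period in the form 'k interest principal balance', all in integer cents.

1. interest=⌊2004335·130/10000⌋=26056; principal=331614-26056=305558; balance=2004335-305558=1698777
2. interest=⌊1698777·130/10000⌋=22084; principal=331614-22084=309530; balance=1698777-309530=1389247
3. interest=⌊1389247·130/10000⌋=18060; principal=331614-18060=313554; balance=1389247-313554=1075693
4. interest=⌊1075693·130/10000⌋=13984; principal=331614-13984=317630; balance=1075693-317630=758063
5. interest=⌊758063·130/10000⌋=9854; principal=331614-9854=321760; balance=758063-321760=436303
6. interest=⌊436303·130/10000⌋=5671; principal=331614-5671=325943; balance=436303-325943=110360
7. interest=⌊110360·130/10000⌋=1434; principal=min(331614-1434,110360)=110360; balance=110360-110360=0

1 26056 305558 1698777
2 22084 309530 1389247
3 18060 313554 1075693
4 13984 317630 758063
5 9854 321760 436303
6 5671 325943 110360
7 1434 110360 0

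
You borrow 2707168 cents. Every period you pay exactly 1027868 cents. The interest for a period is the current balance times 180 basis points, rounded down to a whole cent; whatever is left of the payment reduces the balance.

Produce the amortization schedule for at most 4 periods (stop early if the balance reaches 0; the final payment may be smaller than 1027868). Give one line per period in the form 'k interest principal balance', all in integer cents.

1. interest=⌊2707168·180/10000⌋=48729; principal=1027868-48729=979139; balance=2707168-979139=1728029
2. interest=⌊1728029·180/10000⌋=31104; principal=1027868-31104=996764; balance=1728029-996764=731265
3. interest=⌊731265·180/10000⌋=13162; principal=min(1027868-13162,731265)=731265; balance=731265-731265=0

1 48729 979139 1728029
2 31104 996764 731265
3 13162 731265 0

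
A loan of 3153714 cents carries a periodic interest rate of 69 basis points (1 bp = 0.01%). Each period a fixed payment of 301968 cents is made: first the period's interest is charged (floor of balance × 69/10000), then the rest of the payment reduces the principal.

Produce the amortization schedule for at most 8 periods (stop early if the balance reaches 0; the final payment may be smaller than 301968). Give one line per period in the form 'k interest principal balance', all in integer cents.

1. interest=⌊3153714·69/10000⌋=21760; principal=301968-21760=280208; balance=3153714-280208=2873506
2. interest=⌊2873506·69/10000⌋=19827; principal=301968-19827=282141; balance=2873506-282141=2591365
3. interest=⌊2591365·69/10000⌋=17880; principal=301968-17880=284088; balance=2591365-284088=2307277
4. interest=⌊2307277·69/10000⌋=15920; principal=301968-15920=286048; balance=2307277-286048=2021229
5. interest=⌊2021229·69/10000⌋=13946; principal=301968-13946=288022; balance=2021229-288022=1733207
6. interest=⌊1733207·69/10000⌋=11959; principal=301968-11959=290009; balance=1733207-290009=1443198
7. interest=⌊1443198·69/10000⌋=9958; principal=301968-9958=292010; balance=1443198-292010=1151188
8. interest=⌊1151188·69/10000⌋=7943; principal=301968-7943=294025; balance=1151188-294025=857163

1 21760 280208 2873506
2 19827 282141 2591365
3 17880 284088 2307277
4 15920 286048 2021229
5 13946 288022 1733207
6 11959 290009 1443198
7 9958 292010 1151188
8 7943 294025 857163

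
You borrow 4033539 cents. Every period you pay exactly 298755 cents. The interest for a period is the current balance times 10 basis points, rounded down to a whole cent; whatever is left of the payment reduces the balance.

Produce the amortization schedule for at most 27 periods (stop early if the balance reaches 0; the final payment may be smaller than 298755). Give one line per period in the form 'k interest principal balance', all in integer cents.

1. interest=⌊4033539·10/10000⌋=4033; principal=298755-4033=294722; balance=4033539-294722=3738817
2. interest=⌊3738817·10/10000⌋=3738; principal=298755-3738=295017; balance=3738817-295017=3443800
3. interest=⌊3443800·10/10000⌋=3443; principal=298755-3443=295312; balance=3443800-295312=3148488
4. interest=⌊3148488·10/10000⌋=3148; principal=298755-3148=295607; balance=3148488-295607=2852881
5. interest=⌊2852881·10/10000⌋=2852; principal=298755-2852=295903; balance=2852881-295903=2556978
6. interest=⌊2556978·10/10000⌋=2556; principal=298755-2556=296199; balance=2556978-296199=2260779
7. interest=⌊2260779·10/10000⌋=2260; principal=298755-2260=296495; balance=2260779-296495=1964284
8. interest=⌊1964284·10/10000⌋=1964; principal=298755-1964=296791; balance=1964284-296791=1667493
9. interest=⌊1667493·10/10000⌋=1667; principal=298755-1667=297088; balance=1667493-297088=1370405
10. interest=⌊1370405·10/10000⌋=1370; principal=298755-1370=297385; balance=1370405-297385=1073020
11. interest=⌊1073020·10/10000⌋=1073; principal=298755-1073=297682; balance=1073020-297682=775338
12. interest=⌊775338·10/10000⌋=775; principal=298755-775=297980; balance=775338-297980=477358
13. interest=⌊477358·10/10000⌋=477; principal=298755-477=298278; balance=477358-298278=179080
14. interest=⌊179080·10/10000⌋=179; principal=min(298755-179,179080)=179080; balance=179080-179080=0

1 4033 294722 3738817
2 3738 295017 3443800
3 3443 295312 3148488
4 3148 295607 2852881
5 2852 295903 2556978
6 2556 296199 2260779
7 2260 296495 1964284
8 1964 296791 1667493
9 1667 297088 1370405
10 1370 297385 1073020
11 1073 297682 775338
12 775 297980 477358
13 477 298278 179080
14 179 179080 0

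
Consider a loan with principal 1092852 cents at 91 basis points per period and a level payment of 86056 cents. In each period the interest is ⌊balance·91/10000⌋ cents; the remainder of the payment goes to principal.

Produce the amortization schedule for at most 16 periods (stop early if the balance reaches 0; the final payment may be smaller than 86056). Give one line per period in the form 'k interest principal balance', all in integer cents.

1. interest=⌊1092852·91/10000⌋=9944; principal=86056-9944=76112; balance=1092852-76112=1016740
2. interest=⌊1016740·91/10000⌋=9252; principal=86056-9252=76804; balance=1016740-76804=939936
3. interest=⌊939936·91/10000⌋=8553; principal=86056-8553=77503; balance=939936-77503=862433
4. interest=⌊862433·91/10000⌋=7848; principal=86056-7848=78208; balance=862433-78208=784225
5. interest=⌊784225·91/10000⌋=7136; principal=86056-7136=78920; balance=784225-78920=705305
6. interest=⌊705305·91/10000⌋=6418; principal=86056-6418=79638; balance=705305-79638=625667
7. interest=⌊625667·91/10000⌋=5693; principal=86056-5693=80363; balance=625667-80363=545304
8. interest=⌊545304·91/10000⌋=4962; principal=86056-4962=81094; balance=545304-81094=464210
9. interest=⌊464210·91/10000⌋=4224; principal=86056-4224=81832; balance=464210-81832=382378
10. interest=⌊382378·91/10000⌋=3479; principal=86056-3479=82577; balance=382378-82577=299801
11. interest=⌊299801·91/10000⌋=2728; principal=86056-2728=83328; balance=299801-83328=216473
12. interest=⌊216473·91/10000⌋=1969; principal=86056-1969=84087; balance=216473-84087=132386
13. interest=⌊132386·91/10000⌋=1204; principal=86056-1204=84852; balance=132386-84852=47534
14. interest=⌊47534·91/10000⌋=432; principal=min(86056-432,47534)=47534; balance=47534-47534=0

1 9944 76112 1016740
2 9252 76804 939936
3 8553 77503 862433
4 7848 78208 784225
5 7136 78920 705305
6 6418 79638 625667
7 5693 80363 545304
8 4962 81094 464210
9 4224 81832 382378
10 3479 82577 299801
11 2728 83328 216473
12 1969 84087 132386
13 1204 84852 47534
14 432 47534 0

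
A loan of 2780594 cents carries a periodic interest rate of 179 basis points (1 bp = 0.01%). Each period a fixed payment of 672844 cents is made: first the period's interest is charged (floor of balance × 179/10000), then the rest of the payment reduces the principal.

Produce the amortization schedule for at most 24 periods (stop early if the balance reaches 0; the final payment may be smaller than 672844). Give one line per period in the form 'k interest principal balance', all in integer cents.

1 49772 623072 2157522
2 38619 634225 1523297
3 27267 645577 877720
4 15711 657133 220587
5 3948 220587 0

1. interest=⌊2780594·179/10000⌋=49772; principal=672844-49772=623072; balance=2780594-623072=2157522
2. interest=⌊2157522·179/10000⌋=38619; principal=672844-38619=634225; balance=2157522-634225=1523297
3. interest=⌊1523297·179/10000⌋=27267; principal=672844-27267=645577; balance=1523297-645577=877720
4. interest=⌊877720·179/10000⌋=15711; principal=672844-15711=657133; balance=877720-657133=220587
5. interest=⌊220587·179/10000⌋=3948; principal=min(672844-3948,220587)=220587; balance=220587-220587=0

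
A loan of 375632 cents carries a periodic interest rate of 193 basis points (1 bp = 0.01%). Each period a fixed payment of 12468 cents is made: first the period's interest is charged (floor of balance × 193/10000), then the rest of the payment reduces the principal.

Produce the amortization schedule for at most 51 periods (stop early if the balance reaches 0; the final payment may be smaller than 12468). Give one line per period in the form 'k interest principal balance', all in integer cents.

1 7249 5219 370413
2 7148 5320 365093
3 7046 5422 359671
4 6941 5527 354144
5 6834 5634 348510
6 6726 5742 342768
7 6615 5853 336915
8 6502 5966 330949
9 6387 6081 324868
10 6269 6199 318669
11 6150 6318 312351
12 6028 6440 305911
13 5904 6564 299347
14 5777 6691 292656
15 5648 6820 285836
16 5516 6952 278884
17 5382 7086 271798
18 5245 7223 264575
19 5106 7362 257213
20 4964 7504 249709
21 4819 7649 242060
22 4671 7797 234263
23 4521 7947 226316
24 4367 8101 218215
25 4211 8257 209958
26 4052 8416 201542
27 3889 8579 192963
28 3724 8744 184219
29 3555 8913 175306
30 3383 9085 166221
31 3208 9260 156961
32 3029 9439 147522
33 2847 9621 137901
34 2661 9807 128094
35 2472 9996 118098
36 2279 10189 107909
37 2082 10386 97523
38 1882 10586 86937
39 1677 10791 76146
40 1469 10999 65147
41 1257 11211 53936
42 1040 11428 42508
43 820 11648 30860
44 595 11873 18987
45 366 12102 6885
46 132 6885 0

1. interest=⌊375632·193/10000⌋=7249; principal=12468-7249=5219; balance=375632-5219=370413
2. interest=⌊370413·193/10000⌋=7148; principal=12468-7148=5320; balance=370413-5320=365093
3. interest=⌊365093·193/10000⌋=7046; principal=12468-7046=5422; balance=365093-5422=359671
4. interest=⌊359671·193/10000⌋=6941; principal=12468-6941=5527; balance=359671-5527=354144
5. interest=⌊354144·193/10000⌋=6834; principal=12468-6834=5634; balance=354144-5634=348510
6. interest=⌊348510·193/10000⌋=6726; principal=12468-6726=5742; balance=348510-5742=342768
7. interest=⌊342768·193/10000⌋=6615; principal=12468-6615=5853; balance=342768-5853=336915
8. interest=⌊336915·193/10000⌋=6502; principal=12468-6502=5966; balance=336915-5966=330949
9. interest=⌊330949·193/10000⌋=6387; principal=12468-6387=6081; balance=330949-6081=324868
10. interest=⌊324868·193/10000⌋=6269; principal=12468-6269=6199; balance=324868-6199=318669
11. interest=⌊318669·193/10000⌋=6150; principal=12468-6150=6318; balance=318669-6318=312351
12. interest=⌊312351·193/10000⌋=6028; principal=12468-6028=6440; balance=312351-6440=305911
13. interest=⌊305911·193/10000⌋=5904; principal=12468-5904=6564; balance=305911-6564=299347
14. interest=⌊299347·193/10000⌋=5777; principal=12468-5777=6691; balance=299347-6691=292656
15. interest=⌊292656·193/10000⌋=5648; principal=12468-5648=6820; balance=292656-6820=285836
16. interest=⌊285836·193/10000⌋=5516; principal=12468-5516=6952; balance=285836-6952=278884
17. interest=⌊278884·193/10000⌋=5382; principal=12468-5382=7086; balance=278884-7086=271798
18. interest=⌊271798·193/10000⌋=5245; principal=12468-5245=7223; balance=271798-7223=264575
19. interest=⌊264575·193/10000⌋=5106; principal=12468-5106=7362; balance=264575-7362=257213
20. interest=⌊257213·193/10000⌋=4964; principal=12468-4964=7504; balance=257213-7504=249709
21. interest=⌊249709·193/10000⌋=4819; principal=12468-4819=7649; balance=249709-7649=242060
22. interest=⌊242060·193/10000⌋=4671; principal=12468-4671=7797; balance=242060-7797=234263
23. interest=⌊234263·193/10000⌋=4521; principal=12468-4521=7947; balance=234263-7947=226316
24. interest=⌊226316·193/10000⌋=4367; principal=12468-4367=8101; balance=226316-8101=218215
25. interest=⌊218215·193/10000⌋=4211; principal=12468-4211=8257; balance=218215-8257=209958
26. interest=⌊209958·193/10000⌋=4052; principal=12468-4052=8416; balance=209958-8416=201542
27. interest=⌊201542·193/10000⌋=3889; principal=12468-3889=8579; balance=201542-8579=192963
28. interest=⌊192963·193/10000⌋=3724; principal=12468-3724=8744; balance=192963-8744=184219
29. interest=⌊184219·193/10000⌋=3555; principal=12468-3555=8913; balance=184219-8913=175306
30. interest=⌊175306·193/10000⌋=3383; principal=12468-3383=9085; balance=175306-9085=166221
31. interest=⌊166221·193/10000⌋=3208; principal=12468-3208=9260; balance=166221-9260=156961
32. interest=⌊156961·193/10000⌋=3029; principal=12468-3029=9439; balance=156961-9439=147522
33. interest=⌊147522·193/10000⌋=2847; principal=12468-2847=9621; balance=147522-9621=137901
34. interest=⌊137901·193/10000⌋=2661; principal=12468-2661=9807; balance=137901-9807=128094
35. interest=⌊128094·193/10000⌋=2472; principal=12468-2472=9996; balance=128094-9996=118098
36. interest=⌊118098·193/10000⌋=2279; principal=12468-2279=10189; balance=118098-10189=107909
37. interest=⌊107909·193/10000⌋=2082; principal=12468-2082=10386; balance=107909-10386=97523
38. interest=⌊97523·193/10000⌋=1882; principal=12468-1882=10586; balance=97523-10586=86937
39. interest=⌊86937·193/10000⌋=1677; principal=12468-1677=10791; balance=86937-10791=76146
40. interest=⌊76146·193/10000⌋=1469; principal=12468-1469=10999; balance=76146-10999=65147
41. interest=⌊65147·193/10000⌋=1257; principal=12468-1257=11211; balance=65147-11211=53936
42. interest=⌊53936·193/10000⌋=1040; principal=12468-1040=11428; balance=53936-11428=42508
43. interest=⌊42508·193/10000⌋=820; principal=12468-820=11648; balance=42508-11648=30860
44. interest=⌊30860·193/10000⌋=595; principal=12468-595=11873; balance=30860-11873=18987
45. interest=⌊18987·193/10000⌋=366; principal=12468-366=12102; balance=18987-12102=6885
46. interest=⌊6885·193/10000⌋=132; principal=min(12468-132,6885)=6885; balance=6885-6885=0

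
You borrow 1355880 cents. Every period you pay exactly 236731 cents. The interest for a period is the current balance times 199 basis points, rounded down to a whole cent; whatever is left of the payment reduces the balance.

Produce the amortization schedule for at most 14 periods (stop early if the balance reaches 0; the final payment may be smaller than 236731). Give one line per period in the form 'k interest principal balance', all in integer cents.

1. interest=⌊1355880·199/10000⌋=26982; principal=236731-26982=209749; balance=1355880-209749=1146131
2. interest=⌊1146131·199/10000⌋=22808; principal=236731-22808=213923; balance=1146131-213923=932208
3. interest=⌊932208·199/10000⌋=18550; principal=236731-18550=218181; balance=932208-218181=714027
4. interest=⌊714027·199/10000⌋=14209; principal=236731-14209=222522; balance=714027-222522=491505
5. interest=⌊491505·199/10000⌋=9780; principal=236731-9780=226951; balance=491505-226951=264554
6. interest=⌊264554·199/10000⌋=5264; principal=236731-5264=231467; balance=264554-231467=33087
7. interest=⌊33087·199/10000⌋=658; principal=min(236731-658,33087)=33087; balance=33087-33087=0

1 26982 209749 1146131
2 22808 213923 932208
3 18550 218181 714027
4 14209 222522 491505
5 9780 226951 264554
6 5264 231467 33087
7 658 33087 0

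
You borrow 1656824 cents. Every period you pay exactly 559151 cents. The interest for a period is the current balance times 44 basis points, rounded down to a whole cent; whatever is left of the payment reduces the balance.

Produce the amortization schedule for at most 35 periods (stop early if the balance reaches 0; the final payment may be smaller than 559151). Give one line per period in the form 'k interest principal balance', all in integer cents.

1. interest=⌊1656824·44/10000⌋=7290; principal=559151-7290=551861; balance=1656824-551861=1104963
2. interest=⌊1104963·44/10000⌋=4861; principal=559151-4861=554290; balance=1104963-554290=550673
3. interest=⌊550673·44/10000⌋=2422; principal=min(559151-2422,550673)=550673; balance=550673-550673=0

1 7290 551861 1104963
2 4861 554290 550673
3 2422 550673 0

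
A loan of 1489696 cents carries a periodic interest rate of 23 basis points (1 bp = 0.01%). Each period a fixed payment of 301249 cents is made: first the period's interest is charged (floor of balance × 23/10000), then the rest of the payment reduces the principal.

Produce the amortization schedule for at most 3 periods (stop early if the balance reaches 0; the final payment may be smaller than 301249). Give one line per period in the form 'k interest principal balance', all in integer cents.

1 3426 297823 1191873
2 2741 298508 893365
3 2054 299195 594170

1. interest=⌊1489696·23/10000⌋=3426; principal=301249-3426=297823; balance=1489696-297823=1191873
2. interest=⌊1191873·23/10000⌋=2741; principal=301249-2741=298508; balance=1191873-298508=893365
3. interest=⌊893365·23/10000⌋=2054; principal=301249-2054=299195; balance=893365-299195=594170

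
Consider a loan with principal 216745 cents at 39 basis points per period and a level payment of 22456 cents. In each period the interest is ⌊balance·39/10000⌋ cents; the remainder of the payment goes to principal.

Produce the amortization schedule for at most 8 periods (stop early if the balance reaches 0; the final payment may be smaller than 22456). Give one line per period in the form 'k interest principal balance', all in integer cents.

1 845 21611 195134
2 761 21695 173439
3 676 21780 151659
4 591 21865 129794
5 506 21950 107844
6 420 22036 85808
7 334 22122 63686
8 248 22208 41478

1. interest=⌊216745·39/10000⌋=845; principal=22456-845=21611; balance=216745-21611=195134
2. interest=⌊195134·39/10000⌋=761; principal=22456-761=21695; balance=195134-21695=173439
3. interest=⌊173439·39/10000⌋=676; principal=22456-676=21780; balance=173439-21780=151659
4. interest=⌊151659·39/10000⌋=591; principal=22456-591=21865; balance=151659-21865=129794
5. interest=⌊129794·39/10000⌋=506; principal=22456-506=21950; balance=129794-21950=107844
6. interest=⌊107844·39/10000⌋=420; principal=22456-420=22036; balance=107844-22036=85808
7. interest=⌊85808·39/10000⌋=334; principal=22456-334=22122; balance=85808-22122=63686
8. interest=⌊63686·39/10000⌋=248; principal=22456-248=22208; balance=63686-22208=41478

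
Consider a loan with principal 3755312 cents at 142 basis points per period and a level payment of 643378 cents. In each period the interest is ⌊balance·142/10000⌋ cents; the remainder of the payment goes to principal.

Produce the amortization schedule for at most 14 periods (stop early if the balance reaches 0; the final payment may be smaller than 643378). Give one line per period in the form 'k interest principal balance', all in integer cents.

1 53325 590053 3165259
2 44946 598432 2566827
3 36448 606930 1959897
4 27830 615548 1344349
5 19089 624289 720060
6 10224 633154 86906
7 1234 86906 0

1. interest=⌊3755312·142/10000⌋=53325; principal=643378-53325=590053; balance=3755312-590053=3165259
2. interest=⌊3165259·142/10000⌋=44946; principal=643378-44946=598432; balance=3165259-598432=2566827
3. interest=⌊2566827·142/10000⌋=36448; principal=643378-36448=606930; balance=2566827-606930=1959897
4. interest=⌊1959897·142/10000⌋=27830; principal=643378-27830=615548; balance=1959897-615548=1344349
5. interest=⌊1344349·142/10000⌋=19089; principal=643378-19089=624289; balance=1344349-624289=720060
6. interest=⌊720060·142/10000⌋=10224; principal=643378-10224=633154; balance=720060-633154=86906
7. interest=⌊86906·142/10000⌋=1234; principal=min(643378-1234,86906)=86906; balance=86906-86906=0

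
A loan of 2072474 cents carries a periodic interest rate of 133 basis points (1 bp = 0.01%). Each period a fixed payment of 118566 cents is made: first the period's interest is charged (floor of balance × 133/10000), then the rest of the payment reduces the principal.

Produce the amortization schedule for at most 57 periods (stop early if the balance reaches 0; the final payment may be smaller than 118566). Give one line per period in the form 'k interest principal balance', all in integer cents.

1. interest=⌊2072474·133/10000⌋=27563; principal=118566-27563=91003; balance=2072474-91003=1981471
2. interest=⌊1981471·133/10000⌋=26353; principal=118566-26353=92213; balance=1981471-92213=1889258
3. interest=⌊1889258·133/10000⌋=25127; principal=118566-25127=93439; balance=1889258-93439=1795819
4. interest=⌊1795819·133/10000⌋=23884; principal=118566-23884=94682; balance=1795819-94682=1701137
5. interest=⌊1701137·133/10000⌋=22625; principal=118566-22625=95941; balance=1701137-95941=1605196
6. interest=⌊1605196·133/10000⌋=21349; principal=118566-21349=97217; balance=1605196-97217=1507979
7. interest=⌊1507979·133/10000⌋=20056; principal=118566-20056=98510; balance=1507979-98510=1409469
8. interest=⌊1409469·133/10000⌋=18745; principal=118566-18745=99821; balance=1409469-99821=1309648
9. interest=⌊1309648·133/10000⌋=17418; principal=118566-17418=101148; balance=1309648-101148=1208500
10. interest=⌊1208500·133/10000⌋=16073; principal=118566-16073=102493; balance=1208500-102493=1106007
11. interest=⌊1106007·133/10000⌋=14709; principal=118566-14709=103857; balance=1106007-103857=1002150
12. interest=⌊1002150·133/10000⌋=13328; principal=118566-13328=105238; balance=1002150-105238=896912
13. interest=⌊896912·133/10000⌋=11928; principal=118566-11928=106638; balance=896912-106638=790274
14. interest=⌊790274·133/10000⌋=10510; principal=118566-10510=108056; balance=790274-108056=682218
15. interest=⌊682218·133/10000⌋=9073; principal=118566-9073=109493; balance=682218-109493=572725
16. interest=⌊572725·133/10000⌋=7617; principal=118566-7617=110949; balance=572725-110949=461776
17. interest=⌊461776·133/10000⌋=6141; principal=118566-6141=112425; balance=461776-112425=349351
18. interest=⌊349351·133/10000⌋=4646; principal=118566-4646=113920; balance=349351-113920=235431
19. interest=⌊235431·133/10000⌋=3131; principal=118566-3131=115435; balance=235431-115435=119996
20. interest=⌊119996·133/10000⌋=1595; principal=118566-1595=116971; balance=119996-116971=3025
21. interest=⌊3025·133/10000⌋=40; principal=min(118566-40,3025)=3025; balance=3025-3025=0

1 27563 91003 1981471
2 26353 92213 1889258
3 25127 93439 1795819
4 23884 94682 1701137
5 22625 95941 1605196
6 21349 97217 1507979
7 20056 98510 1409469
8 18745 99821 1309648
9 17418 101148 1208500
10 16073 102493 1106007
11 14709 103857 1002150
12 13328 105238 896912
13 11928 106638 790274
14 10510 108056 682218
15 9073 109493 572725
16 7617 110949 461776
17 6141 112425 349351
18 4646 113920 235431
19 3131 115435 119996
20 1595 116971 3025
21 40 3025 0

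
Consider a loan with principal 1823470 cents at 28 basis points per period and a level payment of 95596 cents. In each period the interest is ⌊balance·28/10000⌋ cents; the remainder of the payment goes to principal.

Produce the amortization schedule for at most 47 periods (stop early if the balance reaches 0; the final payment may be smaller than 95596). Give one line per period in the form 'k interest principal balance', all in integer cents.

1. interest=⌊1823470·28/10000⌋=5105; principal=95596-5105=90491; balance=1823470-90491=1732979
2. interest=⌊1732979·28/10000⌋=4852; principal=95596-4852=90744; balance=1732979-90744=1642235
3. interest=⌊1642235·28/10000⌋=4598; principal=95596-4598=90998; balance=1642235-90998=1551237
4. interest=⌊1551237·28/10000⌋=4343; principal=95596-4343=91253; balance=1551237-91253=1459984
5. interest=⌊1459984·28/10000⌋=4087; principal=95596-4087=91509; balance=1459984-91509=1368475
6. interest=⌊1368475·28/10000⌋=3831; principal=95596-3831=91765; balance=1368475-91765=1276710
7. interest=⌊1276710·28/10000⌋=3574; principal=95596-3574=92022; balance=1276710-92022=1184688
8. interest=⌊1184688·28/10000⌋=3317; principal=95596-3317=92279; balance=1184688-92279=1092409
9. interest=⌊1092409·28/10000⌋=3058; principal=95596-3058=92538; balance=1092409-92538=999871
10. interest=⌊999871·28/10000⌋=2799; principal=95596-2799=92797; balance=999871-92797=907074
11. interest=⌊907074·28/10000⌋=2539; principal=95596-2539=93057; balance=907074-93057=814017
12. interest=⌊814017·28/10000⌋=2279; principal=95596-2279=93317; balance=814017-93317=720700
13. interest=⌊720700·28/10000⌋=2017; principal=95596-2017=93579; balance=720700-93579=627121
14. interest=⌊627121·28/10000⌋=1755; principal=95596-1755=93841; balance=627121-93841=533280
15. interest=⌊533280·28/10000⌋=1493; principal=95596-1493=94103; balance=533280-94103=439177
16. interest=⌊439177·28/10000⌋=1229; principal=95596-1229=94367; balance=439177-94367=344810
17. interest=⌊344810·28/10000⌋=965; principal=95596-965=94631; balance=344810-94631=250179
18. interest=⌊250179·28/10000⌋=700; principal=95596-700=94896; balance=250179-94896=155283
19. interest=⌊155283·28/10000⌋=434; principal=95596-434=95162; balance=155283-95162=60121
20. interest=⌊60121·28/10000⌋=168; principal=min(95596-168,60121)=60121; balance=60121-60121=0

1 5105 90491 1732979
2 4852 90744 1642235
3 4598 90998 1551237
4 4343 91253 1459984
5 4087 91509 1368475
6 3831 91765 1276710
7 3574 92022 1184688
8 3317 92279 1092409
9 3058 92538 999871
10 2799 92797 907074
11 2539 93057 814017
12 2279 93317 720700
13 2017 93579 627121
14 1755 93841 533280
15 1493 94103 439177
16 1229 94367 344810
17 965 94631 250179
18 700 94896 155283
19 434 95162 60121
20 168 60121 0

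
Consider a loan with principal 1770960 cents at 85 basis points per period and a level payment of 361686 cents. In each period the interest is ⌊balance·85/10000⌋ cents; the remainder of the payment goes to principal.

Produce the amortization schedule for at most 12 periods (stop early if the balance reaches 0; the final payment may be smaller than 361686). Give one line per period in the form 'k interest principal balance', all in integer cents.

1 15053 346633 1424327
2 12106 349580 1074747
3 9135 352551 722196
4 6138 355548 366648
5 3116 358570 8078
6 68 8078 0

1. interest=⌊1770960·85/10000⌋=15053; principal=361686-15053=346633; balance=1770960-346633=1424327
2. interest=⌊1424327·85/10000⌋=12106; principal=361686-12106=349580; balance=1424327-349580=1074747
3. interest=⌊1074747·85/10000⌋=9135; principal=361686-9135=352551; balance=1074747-352551=722196
4. interest=⌊722196·85/10000⌋=6138; principal=361686-6138=355548; balance=722196-355548=366648
5. interest=⌊366648·85/10000⌋=3116; principal=361686-3116=358570; balance=366648-358570=8078
6. interest=⌊8078·85/10000⌋=68; principal=min(361686-68,8078)=8078; balance=8078-8078=0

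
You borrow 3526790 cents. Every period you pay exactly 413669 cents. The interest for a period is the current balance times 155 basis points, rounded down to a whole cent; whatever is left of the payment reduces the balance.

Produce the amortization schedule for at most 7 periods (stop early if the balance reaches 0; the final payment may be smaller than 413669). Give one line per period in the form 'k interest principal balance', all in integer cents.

1. interest=⌊3526790·155/10000⌋=54665; principal=413669-54665=359004; balance=3526790-359004=3167786
2. interest=⌊3167786·155/10000⌋=49100; principal=413669-49100=364569; balance=3167786-364569=2803217
3. interest=⌊2803217·155/10000⌋=43449; principal=413669-43449=370220; balance=2803217-370220=2432997
4. interest=⌊2432997·155/10000⌋=37711; principal=413669-37711=375958; balance=2432997-375958=2057039
5. interest=⌊2057039·155/10000⌋=31884; principal=413669-31884=381785; balance=2057039-381785=1675254
6. interest=⌊1675254·155/10000⌋=25966; principal=413669-25966=387703; balance=1675254-387703=1287551
7. interest=⌊1287551·155/10000⌋=19957; principal=413669-19957=393712; balance=1287551-393712=893839

1 54665 359004 3167786
2 49100 364569 2803217
3 43449 370220 2432997
4 37711 375958 2057039
5 31884 381785 1675254
6 25966 387703 1287551
7 19957 393712 893839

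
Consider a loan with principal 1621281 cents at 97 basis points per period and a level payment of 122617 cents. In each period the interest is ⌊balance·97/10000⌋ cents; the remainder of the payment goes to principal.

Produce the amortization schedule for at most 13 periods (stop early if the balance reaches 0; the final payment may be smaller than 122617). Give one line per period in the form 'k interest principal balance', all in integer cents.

1. interest=⌊1621281·97/10000⌋=15726; principal=122617-15726=106891; balance=1621281-106891=1514390
2. interest=⌊1514390·97/10000⌋=14689; principal=122617-14689=107928; balance=1514390-107928=1406462
3. interest=⌊1406462·97/10000⌋=13642; principal=122617-13642=108975; balance=1406462-108975=1297487
4. interest=⌊1297487·97/10000⌋=12585; principal=122617-12585=110032; balance=1297487-110032=1187455
5. interest=⌊1187455·97/10000⌋=11518; principal=122617-11518=111099; balance=1187455-111099=1076356
6. interest=⌊1076356·97/10000⌋=10440; principal=122617-10440=112177; balance=1076356-112177=964179
7. interest=⌊964179·97/10000⌋=9352; principal=122617-9352=113265; balance=964179-113265=850914
8. interest=⌊850914·97/10000⌋=8253; principal=122617-8253=114364; balance=850914-114364=736550
9. interest=⌊736550·97/10000⌋=7144; principal=122617-7144=115473; balance=736550-115473=621077
10. interest=⌊621077·97/10000⌋=6024; principal=122617-6024=116593; balance=621077-116593=504484
11. interest=⌊504484·97/10000⌋=4893; principal=122617-4893=117724; balance=504484-117724=386760
12. interest=⌊386760·97/10000⌋=3751; principal=122617-3751=118866; balance=386760-118866=267894
13. interest=⌊267894·97/10000⌋=2598; principal=122617-2598=120019; balance=267894-120019=147875

1 15726 106891 1514390
2 14689 107928 1406462
3 13642 108975 1297487
4 12585 110032 1187455
5 11518 111099 1076356
6 10440 112177 964179
7 9352 113265 850914
8 8253 114364 736550
9 7144 115473 621077
10 6024 116593 504484
11 4893 117724 386760
12 3751 118866 267894
13 2598 120019 147875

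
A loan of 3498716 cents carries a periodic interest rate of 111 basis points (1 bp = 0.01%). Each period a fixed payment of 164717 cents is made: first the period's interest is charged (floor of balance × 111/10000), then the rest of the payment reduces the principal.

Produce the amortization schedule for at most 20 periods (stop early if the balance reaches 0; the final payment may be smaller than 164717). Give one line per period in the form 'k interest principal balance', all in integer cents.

1 38835 125882 3372834
2 37438 127279 3245555
3 36025 128692 3116863
4 34597 130120 2986743
5 33152 131565 2855178
6 31692 133025 2722153
7 30215 134502 2587651
8 28722 135995 2451656
9 27213 137504 2314152
10 25687 139030 2175122
11 24143 140574 2034548
12 22583 142134 1892414
13 21005 143712 1748702
14 19410 145307 1603395
15 17797 146920 1456475
16 16166 148551 1307924
17 14517 150200 1157724
18 12850 151867 1005857
19 11165 153552 852305
20 9460 155257 697048

1. interest=⌊3498716·111/10000⌋=38835; principal=164717-38835=125882; balance=3498716-125882=3372834
2. interest=⌊3372834·111/10000⌋=37438; principal=164717-37438=127279; balance=3372834-127279=3245555
3. interest=⌊3245555·111/10000⌋=36025; principal=164717-36025=128692; balance=3245555-128692=3116863
4. interest=⌊3116863·111/10000⌋=34597; principal=164717-34597=130120; balance=3116863-130120=2986743
5. interest=⌊2986743·111/10000⌋=33152; principal=164717-33152=131565; balance=2986743-131565=2855178
6. interest=⌊2855178·111/10000⌋=31692; principal=164717-31692=133025; balance=2855178-133025=2722153
7. interest=⌊2722153·111/10000⌋=30215; principal=164717-30215=134502; balance=2722153-134502=2587651
8. interest=⌊2587651·111/10000⌋=28722; principal=164717-28722=135995; balance=2587651-135995=2451656
9. interest=⌊2451656·111/10000⌋=27213; principal=164717-27213=137504; balance=2451656-137504=2314152
10. interest=⌊2314152·111/10000⌋=25687; principal=164717-25687=139030; balance=2314152-139030=2175122
11. interest=⌊2175122·111/10000⌋=24143; principal=164717-24143=140574; balance=2175122-140574=2034548
12. interest=⌊2034548·111/10000⌋=22583; principal=164717-22583=142134; balance=2034548-142134=1892414
13. interest=⌊1892414·111/10000⌋=21005; principal=164717-21005=143712; balance=1892414-143712=1748702
14. interest=⌊1748702·111/10000⌋=19410; principal=164717-19410=145307; balance=1748702-145307=1603395
15. interest=⌊1603395·111/10000⌋=17797; principal=164717-17797=146920; balance=1603395-146920=1456475
16. interest=⌊1456475·111/10000⌋=16166; principal=164717-16166=148551; balance=1456475-148551=1307924
17. interest=⌊1307924·111/10000⌋=14517; principal=164717-14517=150200; balance=1307924-150200=1157724
18. interest=⌊1157724·111/10000⌋=12850; principal=164717-12850=151867; balance=1157724-151867=1005857
19. interest=⌊1005857·111/10000⌋=11165; principal=164717-11165=153552; balance=1005857-153552=852305
20. interest=⌊852305·111/10000⌋=9460; principal=164717-9460=155257; balance=852305-155257=697048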